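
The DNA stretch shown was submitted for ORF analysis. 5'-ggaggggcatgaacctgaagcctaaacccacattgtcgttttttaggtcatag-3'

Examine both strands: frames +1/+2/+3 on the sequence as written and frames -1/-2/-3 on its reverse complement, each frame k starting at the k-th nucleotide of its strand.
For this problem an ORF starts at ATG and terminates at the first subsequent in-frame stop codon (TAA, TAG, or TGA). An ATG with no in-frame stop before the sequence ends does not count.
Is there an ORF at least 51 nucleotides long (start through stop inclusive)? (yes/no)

no

Reverse complement (5'→3'): CTATGACCTAAAAAACGACAATGTGGGTTTAGGCTTCAGGTTCATGCCCCTCC
Frame +1: GGA GGG GCA TGA ACC TGA AGC CTA AAC CCA CAT TGT CGT TTT TTA GGT CAT — no ATG→stop ORF.
Frame +2: GAG GGG CAT GAA CCT GAA GCC TAA ACC CAC ATT GTC GTT TTT TAG GTC ATA — no ATG→stop ORF.
Frame +3: AGG GGC ATG AAC CTG AAG CCT AAA CCC ACA TTG TCG TTT TTT AGG TCA TAG — ATG at 9, stop TAG at 51 → 45 nt.
Frame -1: CTA TGA CCT AAA AAA CGA CAA TGT GGG TTT AGG CTT CAG GTT CAT GCC CCT — no ATG→stop ORF.
Frame -2: TAT GAC CTA AAA AAC GAC AAT GTG GGT TTA GGC TTC AGG TTC ATG CCC CTC — no ATG→stop ORF.
Frame -3: ATG ACC TAA AAA ACG ACA ATG TGG GTT TAG GCT TCA GGT TCA TGC CCC TCC — ATG at 3, stop TAA at 9 → 9 nt; ATG at 21, stop TAG at 30 → 12 nt.
Largest ORF found is 45 nucleotides < 51, so no.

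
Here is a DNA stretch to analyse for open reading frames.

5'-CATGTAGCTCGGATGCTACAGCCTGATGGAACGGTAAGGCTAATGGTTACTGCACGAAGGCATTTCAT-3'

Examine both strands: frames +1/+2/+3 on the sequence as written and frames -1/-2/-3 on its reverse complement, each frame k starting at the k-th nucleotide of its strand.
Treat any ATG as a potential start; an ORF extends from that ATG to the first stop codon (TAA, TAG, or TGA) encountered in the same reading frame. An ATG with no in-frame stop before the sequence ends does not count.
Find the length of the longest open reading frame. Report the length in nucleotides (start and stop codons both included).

Reverse complement (5'→3'): ATGAAATGCCTTCGTGCAGTAACCATTAGCCTTACCGTTCCATCAGGCTGTAGCATCCGAGCTACATG
Frame +1: CAT GTA GCT CGG ATG CTA CAG CCT GAT GGA ACG GTA AGG CTA ATG GTT ACT GCA CGA AGG CAT TTC — no ATG→stop ORF.
Frame +2: ATG TAG CTC GGA TGC TAC AGC CTG ATG GAA CGG TAA GGC TAA TGG TTA CTG CAC GAA GGC ATT TCA — ATG at 2, stop TAG at 5 → 6 nt; ATG at 26, stop TAA at 35 → 12 nt.
Frame +3: TGT AGC TCG GAT GCT ACA GCC TGA TGG AAC GGT AAG GCT AAT GGT TAC TGC ACG AAG GCA TTT CAT — no ATG→stop ORF.
Frame -1: ATG AAA TGC CTT CGT GCA GTA ACC ATT AGC CTT ACC GTT CCA TCA GGC TGT AGC ATC CGA GCT ACA — no ATG→stop ORF.
Frame -2: TGA AAT GCC TTC GTG CAG TAA CCA TTA GCC TTA CCG TTC CAT CAG GCT GTA GCA TCC GAG CTA CAT — no ATG→stop ORF.
Frame -3: GAA ATG CCT TCG TGC AGT AAC CAT TAG CCT TAC CGT TCC ATC AGG CTG TAG CAT CCG AGC TAC ATG — ATG at 6, stop TAG at 27 → 24 nt.
Longest: frame -3, positions 6–29, 24 nt = 8 codons = 7 aa. → 24 nucleotides.

24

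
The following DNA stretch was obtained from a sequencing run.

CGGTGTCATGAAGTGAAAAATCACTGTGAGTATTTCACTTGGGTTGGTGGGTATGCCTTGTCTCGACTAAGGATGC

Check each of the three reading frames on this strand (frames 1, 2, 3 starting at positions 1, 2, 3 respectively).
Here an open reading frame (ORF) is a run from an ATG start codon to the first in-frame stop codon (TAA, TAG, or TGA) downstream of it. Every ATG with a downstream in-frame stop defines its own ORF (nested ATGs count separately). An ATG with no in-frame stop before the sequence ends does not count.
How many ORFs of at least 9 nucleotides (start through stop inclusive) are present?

2

Frame 1: CGG TGT CAT GAA GTG AAA AAT CAC TGT GAG TAT TTC ACT TGG GTT GGT GGG TAT GCC TTG TCT CGA CTA AGG ATG — no ATG→stop ORF.
Frame 2: GGT GTC ATG AAG TGA AAA ATC ACT GTG AGT ATT TCA CTT GGG TTG GTG GGT ATG CCT TGT CTC GAC TAA GGA TGC — ATG at 8, stop TGA at 14 → 9 nt; ATG at 53, stop TAA at 68 → 18 nt.
Frame 3: GTG TCA TGA AGT GAA AAA TCA CTG TGA GTA TTT CAC TTG GGT TGG TGG GTA TGC CTT GTC TCG ACT AAG GAT — no ATG→stop ORF.
ORFs ≥ 9 nucleotides: frame 2 8–16 (9 nucleotides), frame 2 53–70 (18 nucleotides). Count = 2.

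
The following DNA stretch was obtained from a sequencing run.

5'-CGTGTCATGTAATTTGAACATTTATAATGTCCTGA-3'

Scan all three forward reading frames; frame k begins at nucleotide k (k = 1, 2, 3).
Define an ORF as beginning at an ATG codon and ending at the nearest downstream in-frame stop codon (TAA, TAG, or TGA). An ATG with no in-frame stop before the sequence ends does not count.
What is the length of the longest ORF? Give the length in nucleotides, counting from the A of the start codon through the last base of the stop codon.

9

Frame 1: CGT GTC ATG TAA TTT GAA CAT TTA TAA TGT CCT — ATG at 7, stop TAA at 10 → 6 nt.
Frame 2: GTG TCA TGT AAT TTG AAC ATT TAT AAT GTC CTG — no ATG→stop ORF.
Frame 3: TGT CAT GTA ATT TGA ACA TTT ATA ATG TCC TGA — ATG at 27, stop TGA at 33 → 9 nt.
Longest: frame 3, positions 27–35, 9 nt = 3 codons = 2 aa. → 9 nucleotides.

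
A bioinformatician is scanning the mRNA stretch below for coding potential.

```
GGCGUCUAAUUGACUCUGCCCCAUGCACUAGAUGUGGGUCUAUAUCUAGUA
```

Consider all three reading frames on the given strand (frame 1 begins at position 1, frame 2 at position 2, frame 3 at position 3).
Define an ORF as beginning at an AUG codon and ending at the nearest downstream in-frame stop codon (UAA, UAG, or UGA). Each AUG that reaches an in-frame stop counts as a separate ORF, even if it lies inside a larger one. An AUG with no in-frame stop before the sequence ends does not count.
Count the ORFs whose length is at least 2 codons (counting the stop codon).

Frame 1: GGC GUC UAA UUG ACU CUG CCC CAU GCA CUA GAU GUG GGU CUA UAU CUA GUA — no AUG→stop ORF.
Frame 2: GCG UCU AAU UGA CUC UGC CCC AUG CAC UAG AUG UGG GUC UAU AUC UAG — AUG at 23, stop UAG at 29 → 9 nt; AUG at 32, stop UAG at 47 → 18 nt.
Frame 3: CGU CUA AUU GAC UCU GCC CCA UGC ACU AGA UGU GGG UCU AUA UCU AGU — no AUG→stop ORF.
ORFs ≥ 2 codons: frame 2 23–31 (3 codons), frame 2 32–49 (6 codons). Count = 2.

2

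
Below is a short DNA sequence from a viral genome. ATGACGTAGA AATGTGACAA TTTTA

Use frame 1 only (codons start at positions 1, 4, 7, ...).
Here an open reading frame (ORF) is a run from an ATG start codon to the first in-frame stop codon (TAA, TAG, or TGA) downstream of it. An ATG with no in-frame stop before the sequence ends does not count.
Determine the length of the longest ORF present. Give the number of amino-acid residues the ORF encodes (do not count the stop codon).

Frame 1: ATG ACG TAG AAA TGT GAC AAT TTT — ATG at 1, stop TAG at 7 → 9 nt.
Longest: frame 1, positions 1–9, 9 nt = 3 codons = 2 aa. → 2 amino acids.

2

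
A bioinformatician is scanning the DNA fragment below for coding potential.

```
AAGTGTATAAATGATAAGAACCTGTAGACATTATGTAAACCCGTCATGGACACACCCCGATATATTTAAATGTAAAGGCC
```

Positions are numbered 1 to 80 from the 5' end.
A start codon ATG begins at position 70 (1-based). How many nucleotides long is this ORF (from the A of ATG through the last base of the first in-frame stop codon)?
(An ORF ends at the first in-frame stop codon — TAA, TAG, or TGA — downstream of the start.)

6

Codons from position 70: ATG (70–72), TAA (73–75).
TAA is the first in-frame stop; ORF spans 70–75, 6 nucleotides.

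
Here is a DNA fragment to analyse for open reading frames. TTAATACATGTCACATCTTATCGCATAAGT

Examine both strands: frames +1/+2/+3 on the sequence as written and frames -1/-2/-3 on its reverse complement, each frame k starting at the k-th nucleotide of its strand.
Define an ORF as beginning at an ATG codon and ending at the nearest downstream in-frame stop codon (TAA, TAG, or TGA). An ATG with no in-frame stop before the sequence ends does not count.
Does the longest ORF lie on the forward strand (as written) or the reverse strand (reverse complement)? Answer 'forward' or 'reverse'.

Reverse complement (5'→3'): ACTTATGCGATAAGATGTGACATGTATTAA
Frame +1: TTA ATA CAT GTC ACA TCT TAT CGC ATA AGT — no ATG→stop ORF.
Frame +2: TAA TAC ATG TCA CAT CTT ATC GCA TAA — ATG at 8, stop TAA at 26 → 21 nt.
Frame +3: AAT ACA TGT CAC ATC TTA TCG CAT AAG — no ATG→stop ORF.
Frame -1: ACT TAT GCG ATA AGA TGT GAC ATG TAT TAA — ATG at 22, stop TAA at 28 → 9 nt.
Frame -2: CTT ATG CGA TAA GAT GTG ACA TGT ATT — ATG at 5, stop TAA at 11 → 9 nt.
Frame -3: TTA TGC GAT AAG ATG TGA CAT GTA TTA — ATG at 15, stop TGA at 18 → 6 nt.
Forward-strand max 21 nt; reverse-strand max 9 nt. The forward strand has the longer ORF.

forward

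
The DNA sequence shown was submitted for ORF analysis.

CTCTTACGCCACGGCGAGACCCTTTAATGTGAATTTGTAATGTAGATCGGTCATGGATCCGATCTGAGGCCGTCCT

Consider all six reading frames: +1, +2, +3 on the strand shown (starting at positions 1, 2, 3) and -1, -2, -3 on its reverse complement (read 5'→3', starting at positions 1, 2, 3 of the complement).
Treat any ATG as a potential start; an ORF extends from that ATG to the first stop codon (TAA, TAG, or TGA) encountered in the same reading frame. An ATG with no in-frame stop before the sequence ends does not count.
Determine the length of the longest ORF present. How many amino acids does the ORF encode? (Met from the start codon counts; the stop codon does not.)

Reverse complement (5'→3'): AGGACGGCCTCAGATCGGATCCATGACCGATCTACATTACAAATTCACATTAAAGGGTCTCGCCGTGGCGTAAGAG
Frame +1: CTC TTA CGC CAC GGC GAG ACC CTT TAA TGT GAA TTT GTA ATG TAG ATC GGT CAT GGA TCC GAT CTG AGG CCG TCC — ATG at 40, stop TAG at 43 → 6 nt.
Frame +2: TCT TAC GCC ACG GCG AGA CCC TTT AAT GTG AAT TTG TAA TGT AGA TCG GTC ATG GAT CCG ATC TGA GGC CGT CCT — ATG at 53, stop TGA at 65 → 15 nt.
Frame +3: CTT ACG CCA CGG CGA GAC CCT TTA ATG TGA ATT TGT AAT GTA GAT CGG TCA TGG ATC CGA TCT GAG GCC GTC — ATG at 27, stop TGA at 30 → 6 nt.
Frame -1: AGG ACG GCC TCA GAT CGG ATC CAT GAC CGA TCT ACA TTA CAA ATT CAC ATT AAA GGG TCT CGC CGT GGC GTA AGA — no ATG→stop ORF.
Frame -2: GGA CGG CCT CAG ATC GGA TCC ATG ACC GAT CTA CAT TAC AAA TTC ACA TTA AAG GGT CTC GCC GTG GCG TAA GAG — ATG at 23, stop TAA at 71 → 51 nt.
Frame -3: GAC GGC CTC AGA TCG GAT CCA TGA CCG ATC TAC ATT ACA AAT TCA CAT TAA AGG GTC TCG CCG TGG CGT AAG — no ATG→stop ORF.
Longest: frame -2, positions 23–73, 51 nt = 17 codons = 16 aa. → 16 amino acids.

16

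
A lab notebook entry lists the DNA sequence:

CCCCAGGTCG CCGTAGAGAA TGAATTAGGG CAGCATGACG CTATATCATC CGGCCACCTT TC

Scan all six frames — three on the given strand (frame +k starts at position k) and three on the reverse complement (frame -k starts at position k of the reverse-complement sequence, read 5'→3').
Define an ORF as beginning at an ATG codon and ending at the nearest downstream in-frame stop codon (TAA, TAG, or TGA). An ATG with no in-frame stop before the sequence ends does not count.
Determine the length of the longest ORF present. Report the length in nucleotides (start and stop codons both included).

Reverse complement (5'→3'): GAAAGGTGGCCGGATGATATAGCGTCATGCTGCCCTAATTCATTCTCTACGGCGACCTGGGG
Frame +1: CCC CAG GTC GCC GTA GAG AAT GAA TTA GGG CAG CAT GAC GCT ATA TCA TCC GGC CAC CTT — no ATG→stop ORF.
Frame +2: CCC AGG TCG CCG TAG AGA ATG AAT TAG GGC AGC ATG ACG CTA TAT CAT CCG GCC ACC TTT — ATG at 20, stop TAG at 26 → 9 nt.
Frame +3: CCA GGT CGC CGT AGA GAA TGA ATT AGG GCA GCA TGA CGC TAT ATC ATC CGG CCA CCT TTC — no ATG→stop ORF.
Frame -1: GAA AGG TGG CCG GAT GAT ATA GCG TCA TGC TGC CCT AAT TCA TTC TCT ACG GCG ACC TGG — no ATG→stop ORF.
Frame -2: AAA GGT GGC CGG ATG ATA TAG CGT CAT GCT GCC CTA ATT CAT TCT CTA CGG CGA CCT GGG — ATG at 14, stop TAG at 20 → 9 nt.
Frame -3: AAG GTG GCC GGA TGA TAT AGC GTC ATG CTG CCC TAA TTC ATT CTC TAC GGC GAC CTG GGG — ATG at 27, stop TAA at 36 → 12 nt.
Longest: frame -3, positions 27–38, 12 nt = 4 codons = 3 aa. → 12 nucleotides.

12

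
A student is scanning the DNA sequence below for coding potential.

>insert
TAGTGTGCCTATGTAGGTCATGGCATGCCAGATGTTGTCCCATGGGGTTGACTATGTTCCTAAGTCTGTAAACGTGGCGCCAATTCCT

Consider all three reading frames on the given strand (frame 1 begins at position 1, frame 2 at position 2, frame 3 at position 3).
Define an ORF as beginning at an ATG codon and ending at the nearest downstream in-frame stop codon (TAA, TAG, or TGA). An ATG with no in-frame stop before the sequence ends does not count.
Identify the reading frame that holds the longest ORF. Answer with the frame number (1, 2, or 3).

3

Frame 1: TAG TGT GCC TAT GTA GGT CAT GGC ATG CCA GAT GTT GTC CCA TGG GGT TGA CTA TGT TCC TAA GTC TGT AAA CGT GGC GCC AAT TCC — ATG at 25, stop TGA at 49 → 27 nt.
Frame 2: AGT GTG CCT ATG TAG GTC ATG GCA TGC CAG ATG TTG TCC CAT GGG GTT GAC TAT GTT CCT AAG TCT GTA AAC GTG GCG CCA ATT CCT — ATG at 11, stop TAG at 14 → 6 nt.
Frame 3: GTG TGC CTA TGT AGG TCA TGG CAT GCC AGA TGT TGT CCC ATG GGG TTG ACT ATG TTC CTA AGT CTG TAA ACG TGG CGC CAA TTC — ATG at 42, stop TAA at 69 → 30 nt; ATG at 54, stop TAA at 69 → 18 nt.
Longest ORF is 30 nt in frame 3 (positions 42–71).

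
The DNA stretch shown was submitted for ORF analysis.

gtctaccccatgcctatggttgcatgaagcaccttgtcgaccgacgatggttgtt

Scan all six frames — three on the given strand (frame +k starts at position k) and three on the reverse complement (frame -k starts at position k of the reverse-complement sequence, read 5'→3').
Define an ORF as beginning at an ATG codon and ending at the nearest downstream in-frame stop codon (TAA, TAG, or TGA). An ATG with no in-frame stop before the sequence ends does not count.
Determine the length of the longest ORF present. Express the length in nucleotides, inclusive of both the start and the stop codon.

18

Reverse complement (5'→3'): AACAACCATCGTCGGTCGACAAGGTGCTTCATGCAACCATAGGCATGGGGTAGAC
Frame +1: GTC TAC CCC ATG CCT ATG GTT GCA TGA AGC ACC TTG TCG ACC GAC GAT GGT TGT — ATG at 10, stop TGA at 25 → 18 nt; ATG at 16, stop TGA at 25 → 12 nt.
Frame +2: TCT ACC CCA TGC CTA TGG TTG CAT GAA GCA CCT TGT CGA CCG ACG ATG GTT GTT — no ATG→stop ORF.
Frame +3: CTA CCC CAT GCC TAT GGT TGC ATG AAG CAC CTT GTC GAC CGA CGA TGG TTG — no ATG→stop ORF.
Frame -1: AAC AAC CAT CGT CGG TCG ACA AGG TGC TTC ATG CAA CCA TAG GCA TGG GGT AGA — ATG at 31, stop TAG at 40 → 12 nt.
Frame -2: ACA ACC ATC GTC GGT CGA CAA GGT GCT TCA TGC AAC CAT AGG CAT GGG GTA GAC — no ATG→stop ORF.
Frame -3: CAA CCA TCG TCG GTC GAC AAG GTG CTT CAT GCA ACC ATA GGC ATG GGG TAG — ATG at 45, stop TAG at 51 → 9 nt.
Longest: frame +1, positions 10–27, 18 nt = 6 codons = 5 aa. → 18 nucleotides.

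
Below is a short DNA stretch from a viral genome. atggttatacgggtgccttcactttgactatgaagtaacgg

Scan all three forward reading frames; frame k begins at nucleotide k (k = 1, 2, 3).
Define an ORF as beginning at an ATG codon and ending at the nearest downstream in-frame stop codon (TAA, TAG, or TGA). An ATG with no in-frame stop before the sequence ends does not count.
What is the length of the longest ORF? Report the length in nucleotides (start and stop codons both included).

27

Frame 1: ATG GTT ATA CGG GTG CCT TCA CTT TGA CTA TGA AGT AAC — ATG at 1, stop TGA at 25 → 27 nt.
Frame 2: TGG TTA TAC GGG TGC CTT CAC TTT GAC TAT GAA GTA ACG — no ATG→stop ORF.
Frame 3: GGT TAT ACG GGT GCC TTC ACT TTG ACT ATG AAG TAA CGG — ATG at 30, stop TAA at 36 → 9 nt.
Longest: frame 1, positions 1–27, 27 nt = 9 codons = 8 aa. → 27 nucleotides.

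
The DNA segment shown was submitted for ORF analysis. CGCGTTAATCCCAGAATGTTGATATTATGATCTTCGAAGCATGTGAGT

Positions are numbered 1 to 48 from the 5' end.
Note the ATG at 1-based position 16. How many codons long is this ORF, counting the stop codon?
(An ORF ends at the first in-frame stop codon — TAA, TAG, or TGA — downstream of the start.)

Codons from position 16: ATG (16–18), TTG (19–21), ATA (22–24), TTA (25–27), TGA (28–30).
TGA is the first in-frame stop; that's 5 codons including the stop.

5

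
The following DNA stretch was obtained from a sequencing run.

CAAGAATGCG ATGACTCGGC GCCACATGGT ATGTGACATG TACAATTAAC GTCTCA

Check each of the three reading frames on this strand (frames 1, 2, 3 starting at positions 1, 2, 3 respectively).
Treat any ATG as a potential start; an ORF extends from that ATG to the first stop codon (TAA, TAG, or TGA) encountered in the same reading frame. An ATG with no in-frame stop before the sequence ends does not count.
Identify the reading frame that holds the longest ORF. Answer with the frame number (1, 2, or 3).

2

Frame 1: CAA GAA TGC GAT GAC TCG GCG CCA CAT GGT ATG TGA CAT GTA CAA TTA ACG TCT — ATG at 31, stop TGA at 34 → 6 nt.
Frame 2: AAG AAT GCG ATG ACT CGG CGC CAC ATG GTA TGT GAC ATG TAC AAT TAA CGT CTC — ATG at 11, stop TAA at 47 → 39 nt; ATG at 26, stop TAA at 47 → 24 nt; ATG at 38, stop TAA at 47 → 12 nt.
Frame 3: AGA ATG CGA TGA CTC GGC GCC ACA TGG TAT GTG ACA TGT ACA ATT AAC GTC TCA — ATG at 6, stop TGA at 12 → 9 nt.
Longest ORF is 39 nt in frame 2 (positions 11–49).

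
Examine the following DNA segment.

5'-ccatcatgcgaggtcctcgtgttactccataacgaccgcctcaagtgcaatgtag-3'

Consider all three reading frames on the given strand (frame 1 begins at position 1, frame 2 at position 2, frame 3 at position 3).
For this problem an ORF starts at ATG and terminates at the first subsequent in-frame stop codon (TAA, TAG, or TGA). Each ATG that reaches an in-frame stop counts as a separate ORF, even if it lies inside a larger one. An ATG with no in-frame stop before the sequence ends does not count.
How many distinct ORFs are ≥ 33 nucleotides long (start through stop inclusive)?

Frame 1: CCA TCA TGC GAG GTC CTC GTG TTA CTC CAT AAC GAC CGC CTC AAG TGC AAT GTA — no ATG→stop ORF.
Frame 2: CAT CAT GCG AGG TCC TCG TGT TAC TCC ATA ACG ACC GCC TCA AGT GCA ATG TAG — ATG at 50, stop TAG at 53 → 6 nt.
Frame 3: ATC ATG CGA GGT CCT CGT GTT ACT CCA TAA CGA CCG CCT CAA GTG CAA TGT — ATG at 6, stop TAA at 30 → 27 nt.
No ORF reaches 33 nucleotides. Count = 0.

0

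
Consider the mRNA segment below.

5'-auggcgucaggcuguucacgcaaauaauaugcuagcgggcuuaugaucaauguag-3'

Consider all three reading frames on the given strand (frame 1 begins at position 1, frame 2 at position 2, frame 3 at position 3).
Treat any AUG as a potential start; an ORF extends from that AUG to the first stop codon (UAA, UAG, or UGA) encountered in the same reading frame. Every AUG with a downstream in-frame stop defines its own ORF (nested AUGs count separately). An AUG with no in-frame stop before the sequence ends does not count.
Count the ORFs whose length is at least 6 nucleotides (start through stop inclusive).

3

Frame 1: AUG GCG UCA GGC UGU UCA CGC AAA UAA UAU GCU AGC GGG CUU AUG AUC AAU GUA — AUG at 1, stop UAA at 25 → 27 nt.
Frame 2: UGG CGU CAG GCU GUU CAC GCA AAU AAU AUG CUA GCG GGC UUA UGA UCA AUG UAG — AUG at 29, stop UGA at 44 → 18 nt; AUG at 50, stop UAG at 53 → 6 nt.
Frame 3: GGC GUC AGG CUG UUC ACG CAA AUA AUA UGC UAG CGG GCU UAU GAU CAA UGU — no AUG→stop ORF.
ORFs ≥ 6 nucleotides: frame 1 1–27 (27 nucleotides), frame 2 29–46 (18 nucleotides), frame 2 50–55 (6 nucleotides). Count = 3.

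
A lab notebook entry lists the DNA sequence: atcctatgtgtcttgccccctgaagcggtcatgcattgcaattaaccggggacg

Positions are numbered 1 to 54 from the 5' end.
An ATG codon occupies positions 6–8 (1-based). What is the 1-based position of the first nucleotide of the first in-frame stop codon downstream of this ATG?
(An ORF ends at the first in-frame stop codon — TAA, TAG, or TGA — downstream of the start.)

21

Codons from position 6: ATG (6–8), TGT (9–11), CTT (12–14), GCC (15–17), CCC (18–20), TGA (21–23).
TGA is a stop codon; it begins at position 21.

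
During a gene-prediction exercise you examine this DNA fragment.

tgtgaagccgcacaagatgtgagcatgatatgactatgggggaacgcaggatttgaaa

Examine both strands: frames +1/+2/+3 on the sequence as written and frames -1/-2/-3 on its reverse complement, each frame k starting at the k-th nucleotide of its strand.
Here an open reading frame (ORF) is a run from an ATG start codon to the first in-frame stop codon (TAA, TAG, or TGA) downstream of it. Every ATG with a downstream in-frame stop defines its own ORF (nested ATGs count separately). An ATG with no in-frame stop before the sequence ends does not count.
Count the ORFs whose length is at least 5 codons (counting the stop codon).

2

Reverse complement (5'→3'): TTTCAAATCCTGCGTTCCCCCATAGTCATATCATGCTCACATCTTGTGCGGCTTCACA
Frame +1: TGT GAA GCC GCA CAA GAT GTG AGC ATG ATA TGA CTA TGG GGG AAC GCA GGA TTT GAA — ATG at 25, stop TGA at 31 → 9 nt.
Frame +2: GTG AAG CCG CAC AAG ATG TGA GCA TGA TAT GAC TAT GGG GGA ACG CAG GAT TTG AAA — ATG at 17, stop TGA at 20 → 6 nt.
Frame +3: TGA AGC CGC ACA AGA TGT GAG CAT GAT ATG ACT ATG GGG GAA CGC AGG ATT TGA — ATG at 30, stop TGA at 54 → 27 nt; ATG at 36, stop TGA at 54 → 21 nt.
Frame -1: TTT CAA ATC CTG CGT TCC CCC ATA GTC ATA TCA TGC TCA CAT CTT GTG CGG CTT CAC — no ATG→stop ORF.
Frame -2: TTC AAA TCC TGC GTT CCC CCA TAG TCA TAT CAT GCT CAC ATC TTG TGC GGC TTC ACA — no ATG→stop ORF.
Frame -3: TCA AAT CCT GCG TTC CCC CAT AGT CAT ATC ATG CTC ACA TCT TGT GCG GCT TCA — no ATG→stop ORF.
ORFs ≥ 5 codons: frame +3 30–56 (9 codons), frame +3 36–56 (7 codons). Count = 2.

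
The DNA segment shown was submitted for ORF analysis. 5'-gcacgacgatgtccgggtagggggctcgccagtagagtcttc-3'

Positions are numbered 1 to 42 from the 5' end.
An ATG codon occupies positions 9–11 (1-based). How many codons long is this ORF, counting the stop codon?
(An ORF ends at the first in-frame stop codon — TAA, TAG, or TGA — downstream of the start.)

4

Codons from position 9: ATG (9–11), TCC (12–14), GGG (15–17), TAG (18–20).
TAG is the first in-frame stop; that's 4 codons including the stop.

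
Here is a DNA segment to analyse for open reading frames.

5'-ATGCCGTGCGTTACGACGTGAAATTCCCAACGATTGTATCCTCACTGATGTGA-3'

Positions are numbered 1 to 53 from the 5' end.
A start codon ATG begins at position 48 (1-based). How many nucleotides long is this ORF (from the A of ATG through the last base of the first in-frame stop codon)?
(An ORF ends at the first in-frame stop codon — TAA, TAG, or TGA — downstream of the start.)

Codons from position 48: ATG (48–50), TGA (51–53).
TGA is the first in-frame stop; ORF spans 48–53, 6 nucleotides.

6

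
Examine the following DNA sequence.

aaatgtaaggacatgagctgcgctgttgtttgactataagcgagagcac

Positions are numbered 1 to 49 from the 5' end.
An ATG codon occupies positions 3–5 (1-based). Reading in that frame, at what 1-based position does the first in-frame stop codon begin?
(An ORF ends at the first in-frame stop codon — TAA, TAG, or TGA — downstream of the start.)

Codons from position 3: ATG (3–5), TAA (6–8).
TAA is a stop codon; it begins at position 6.

6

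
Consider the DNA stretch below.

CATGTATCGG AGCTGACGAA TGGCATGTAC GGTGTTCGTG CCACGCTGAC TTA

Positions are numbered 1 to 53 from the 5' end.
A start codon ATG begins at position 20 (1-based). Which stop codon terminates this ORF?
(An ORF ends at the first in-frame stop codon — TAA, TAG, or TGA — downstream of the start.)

Codons from position 20: ATG (20–22), GCA (23–25), TGT (26–28), ACG (29–31), GTG (32–34), TTC (35–37), GTG (38–40), CCA (41–43), CGC (44–46), TGA (47–49).
The first in-frame stop codon is TGA.

TGA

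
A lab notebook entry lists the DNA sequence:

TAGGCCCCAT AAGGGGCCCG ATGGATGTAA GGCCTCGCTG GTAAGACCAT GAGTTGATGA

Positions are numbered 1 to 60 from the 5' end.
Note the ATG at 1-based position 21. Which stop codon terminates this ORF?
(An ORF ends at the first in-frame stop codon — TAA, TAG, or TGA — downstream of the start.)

Codons from position 21: ATG (21–23), GAT (24–26), GTA (27–29), AGG (30–32), CCT (33–35), CGC (36–38), TGG (39–41), TAA (42–44).
The first in-frame stop codon is TAA.

TAA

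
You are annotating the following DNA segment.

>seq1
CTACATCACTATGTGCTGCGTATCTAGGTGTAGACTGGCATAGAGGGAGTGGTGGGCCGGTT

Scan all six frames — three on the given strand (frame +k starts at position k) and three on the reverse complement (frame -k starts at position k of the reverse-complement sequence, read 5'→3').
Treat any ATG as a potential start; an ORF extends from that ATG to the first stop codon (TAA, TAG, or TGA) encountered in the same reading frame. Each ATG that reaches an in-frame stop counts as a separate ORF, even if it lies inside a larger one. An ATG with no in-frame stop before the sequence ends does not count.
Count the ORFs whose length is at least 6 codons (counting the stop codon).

Reverse complement (5'→3'): AACCGGCCCACCACTCCCTCTATGCCAGTCTACACCTAGATACGCAGCACATAGTGATGTAG
Frame +1: CTA CAT CAC TAT GTG CTG CGT ATC TAG GTG TAG ACT GGC ATA GAG GGA GTG GTG GGC CGG — no ATG→stop ORF.
Frame +2: TAC ATC ACT ATG TGC TGC GTA TCT AGG TGT AGA CTG GCA TAG AGG GAG TGG TGG GCC GGT — ATG at 11, stop TAG at 41 → 33 nt.
Frame +3: ACA TCA CTA TGT GCT GCG TAT CTA GGT GTA GAC TGG CAT AGA GGG AGT GGT GGG CCG GTT — no ATG→stop ORF.
Frame -1: AAC CGG CCC ACC ACT CCC TCT ATG CCA GTC TAC ACC TAG ATA CGC AGC ACA TAG TGA TGT — ATG at 22, stop TAG at 37 → 18 nt.
Frame -2: ACC GGC CCA CCA CTC CCT CTA TGC CAG TCT ACA CCT AGA TAC GCA GCA CAT AGT GAT GTA — no ATG→stop ORF.
Frame -3: CCG GCC CAC CAC TCC CTC TAT GCC AGT CTA CAC CTA GAT ACG CAG CAC ATA GTG ATG TAG — ATG at 57, stop TAG at 60 → 6 nt.
ORFs ≥ 6 codons: frame +2 11–43 (11 codons), frame -1 22–39 (6 codons). Count = 2.

2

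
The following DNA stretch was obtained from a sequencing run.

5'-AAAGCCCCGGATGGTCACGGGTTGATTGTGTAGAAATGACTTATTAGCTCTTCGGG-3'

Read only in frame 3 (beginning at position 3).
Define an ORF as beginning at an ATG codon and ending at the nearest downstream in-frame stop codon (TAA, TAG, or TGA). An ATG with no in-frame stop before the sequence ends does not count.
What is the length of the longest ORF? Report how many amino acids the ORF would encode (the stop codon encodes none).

Frame 3: AGC CCC GGA TGG TCA CGG GTT GAT TGT GTA GAA ATG ACT TAT TAG CTC TTC GGG — ATG at 36, stop TAG at 45 → 12 nt.
Longest: frame 3, positions 36–47, 12 nt = 4 codons = 3 aa. → 3 amino acids.

3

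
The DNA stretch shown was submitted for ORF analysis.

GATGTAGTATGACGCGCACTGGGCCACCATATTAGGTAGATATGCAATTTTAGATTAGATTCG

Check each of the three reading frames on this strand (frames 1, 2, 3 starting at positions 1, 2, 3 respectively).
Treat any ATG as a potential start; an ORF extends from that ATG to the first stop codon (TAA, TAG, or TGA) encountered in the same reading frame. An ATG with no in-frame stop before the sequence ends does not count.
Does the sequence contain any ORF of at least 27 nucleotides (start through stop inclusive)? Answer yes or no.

yes

Frame 1: GAT GTA GTA TGA CGC GCA CTG GGC CAC CAT ATT AGG TAG ATA TGC AAT TTT AGA TTA GAT TCG — no ATG→stop ORF.
Frame 2: ATG TAG TAT GAC GCG CAC TGG GCC ACC ATA TTA GGT AGA TAT GCA ATT TTA GAT TAG ATT — ATG at 2, stop TAG at 5 → 6 nt.
Frame 3: TGT AGT ATG ACG CGC ACT GGG CCA CCA TAT TAG GTA GAT ATG CAA TTT TAG ATT AGA TTC — ATG at 9, stop TAG at 33 → 27 nt; ATG at 42, stop TAG at 51 → 12 nt.
Frame 3 has an ORF of 27 nucleotides (positions 9–35) ≥ 27, so yes.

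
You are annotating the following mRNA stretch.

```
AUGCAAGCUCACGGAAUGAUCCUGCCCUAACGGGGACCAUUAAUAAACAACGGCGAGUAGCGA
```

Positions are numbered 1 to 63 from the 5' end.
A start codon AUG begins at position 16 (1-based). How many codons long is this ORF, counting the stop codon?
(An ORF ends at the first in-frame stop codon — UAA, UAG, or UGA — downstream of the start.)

Codons from position 16: AUG (16–18), AUC (19–21), CUG (22–24), CCC (25–27), UAA (28–30).
UAA is the first in-frame stop; that's 5 codons including the stop.

5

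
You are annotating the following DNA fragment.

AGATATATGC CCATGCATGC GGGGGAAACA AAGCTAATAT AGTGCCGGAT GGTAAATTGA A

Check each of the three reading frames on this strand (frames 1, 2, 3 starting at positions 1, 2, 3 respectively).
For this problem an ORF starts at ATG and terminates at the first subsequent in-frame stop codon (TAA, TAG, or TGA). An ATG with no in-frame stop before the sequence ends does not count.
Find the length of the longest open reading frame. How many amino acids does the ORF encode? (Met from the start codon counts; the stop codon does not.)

11

Frame 1: AGA TAT ATG CCC ATG CAT GCG GGG GAA ACA AAG CTA ATA TAG TGC CGG ATG GTA AAT TGA — ATG at 7, stop TAG at 40 → 36 nt; ATG at 13, stop TAG at 40 → 30 nt; ATG at 49, stop TGA at 58 → 12 nt.
Frame 2: GAT ATA TGC CCA TGC ATG CGG GGG AAA CAA AGC TAA TAT AGT GCC GGA TGG TAA ATT GAA — ATG at 17, stop TAA at 35 → 21 nt.
Frame 3: ATA TAT GCC CAT GCA TGC GGG GGA AAC AAA GCT AAT ATA GTG CCG GAT GGT AAA TTG — no ATG→stop ORF.
Longest: frame 1, positions 7–42, 36 nt = 12 codons = 11 aa. → 11 amino acids.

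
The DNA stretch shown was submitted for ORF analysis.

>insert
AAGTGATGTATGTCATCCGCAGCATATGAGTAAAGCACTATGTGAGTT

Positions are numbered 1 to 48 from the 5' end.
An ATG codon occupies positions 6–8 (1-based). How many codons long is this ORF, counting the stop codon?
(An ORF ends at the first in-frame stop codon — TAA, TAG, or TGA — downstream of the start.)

Codons from position 6: ATG (6–8), TAT (9–11), GTC (12–14), ATC (15–17), CGC (18–20), AGC (21–23), ATA (24–26), TGA (27–29).
TGA is the first in-frame stop; that's 8 codons including the stop.

8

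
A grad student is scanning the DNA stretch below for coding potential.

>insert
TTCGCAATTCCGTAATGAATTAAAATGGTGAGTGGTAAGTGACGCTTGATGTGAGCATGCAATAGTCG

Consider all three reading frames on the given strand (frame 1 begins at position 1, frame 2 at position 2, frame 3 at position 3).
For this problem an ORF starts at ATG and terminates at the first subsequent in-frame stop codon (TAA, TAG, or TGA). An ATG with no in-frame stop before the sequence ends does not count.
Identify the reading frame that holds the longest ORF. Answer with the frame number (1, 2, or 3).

Frame 1: TTC GCA ATT CCG TAA TGA ATT AAA ATG GTG AGT GGT AAG TGA CGC TTG ATG TGA GCA TGC AAT AGT — ATG at 25, stop TGA at 40 → 18 nt; ATG at 49, stop TGA at 52 → 6 nt.
Frame 2: TCG CAA TTC CGT AAT GAA TTA AAA TGG TGA GTG GTA AGT GAC GCT TGA TGT GAG CAT GCA ATA GTC — no ATG→stop ORF.
Frame 3: CGC AAT TCC GTA ATG AAT TAA AAT GGT GAG TGG TAA GTG ACG CTT GAT GTG AGC ATG CAA TAG TCG — ATG at 15, stop TAA at 21 → 9 nt; ATG at 57, stop TAG at 63 → 9 nt.
Longest ORF is 18 nt in frame 1 (positions 25–42).

1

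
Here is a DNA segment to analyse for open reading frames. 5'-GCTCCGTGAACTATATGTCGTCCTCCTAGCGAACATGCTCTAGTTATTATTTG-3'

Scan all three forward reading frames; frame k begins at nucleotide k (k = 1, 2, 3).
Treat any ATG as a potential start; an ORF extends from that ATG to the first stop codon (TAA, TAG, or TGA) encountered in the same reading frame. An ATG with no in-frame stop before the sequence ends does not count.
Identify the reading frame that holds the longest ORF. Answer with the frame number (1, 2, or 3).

3

Frame 1: GCT CCG TGA ACT ATA TGT CGT CCT CCT AGC GAA CAT GCT CTA GTT ATT ATT — no ATG→stop ORF.
Frame 2: CTC CGT GAA CTA TAT GTC GTC CTC CTA GCG AAC ATG CTC TAG TTA TTA TTT — ATG at 35, stop TAG at 41 → 9 nt.
Frame 3: TCC GTG AAC TAT ATG TCG TCC TCC TAG CGA ACA TGC TCT AGT TAT TAT TTG — ATG at 15, stop TAG at 27 → 15 nt.
Longest ORF is 15 nt in frame 3 (positions 15–29).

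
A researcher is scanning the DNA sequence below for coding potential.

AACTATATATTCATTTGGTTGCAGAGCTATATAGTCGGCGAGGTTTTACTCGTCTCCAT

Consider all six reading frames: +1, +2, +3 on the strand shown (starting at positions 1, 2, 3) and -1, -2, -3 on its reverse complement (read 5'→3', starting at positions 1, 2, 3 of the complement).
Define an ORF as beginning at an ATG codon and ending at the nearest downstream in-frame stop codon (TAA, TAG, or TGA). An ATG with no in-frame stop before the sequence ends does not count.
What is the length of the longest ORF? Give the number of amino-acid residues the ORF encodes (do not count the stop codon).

10

Reverse complement (5'→3'): ATGGAGACGAGTAAAACCTCGCCGACTATATAGCTCTGCAACCAAATGAATATATAGTT
Frame +1: AAC TAT ATA TTC ATT TGG TTG CAG AGC TAT ATA GTC GGC GAG GTT TTA CTC GTC TCC — no ATG→stop ORF.
Frame +2: ACT ATA TAT TCA TTT GGT TGC AGA GCT ATA TAG TCG GCG AGG TTT TAC TCG TCT CCA — no ATG→stop ORF.
Frame +3: CTA TAT ATT CAT TTG GTT GCA GAG CTA TAT AGT CGG CGA GGT TTT ACT CGT CTC CAT — no ATG→stop ORF.
Frame -1: ATG GAG ACG AGT AAA ACC TCG CCG ACT ATA TAG CTC TGC AAC CAA ATG AAT ATA TAG — ATG at 1, stop TAG at 31 → 33 nt; ATG at 46, stop TAG at 55 → 12 nt.
Frame -2: TGG AGA CGA GTA AAA CCT CGC CGA CTA TAT AGC TCT GCA ACC AAA TGA ATA TAT AGT — no ATG→stop ORF.
Frame -3: GGA GAC GAG TAA AAC CTC GCC GAC TAT ATA GCT CTG CAA CCA AAT GAA TAT ATA GTT — no ATG→stop ORF.
Longest: frame -1, positions 1–33, 33 nt = 11 codons = 10 aa. → 10 amino acids.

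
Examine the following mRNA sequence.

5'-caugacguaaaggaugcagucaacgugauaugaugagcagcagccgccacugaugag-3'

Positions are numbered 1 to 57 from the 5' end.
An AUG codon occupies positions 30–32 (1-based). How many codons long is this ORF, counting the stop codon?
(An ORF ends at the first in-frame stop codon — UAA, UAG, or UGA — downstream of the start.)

Codons from position 30: AUG (30–32), AUG (33–35), AGC (36–38), AGC (39–41), AGC (42–44), CGC (45–47), CAC (48–50), UGA (51–53).
UGA is the first in-frame stop; that's 8 codons including the stop.

8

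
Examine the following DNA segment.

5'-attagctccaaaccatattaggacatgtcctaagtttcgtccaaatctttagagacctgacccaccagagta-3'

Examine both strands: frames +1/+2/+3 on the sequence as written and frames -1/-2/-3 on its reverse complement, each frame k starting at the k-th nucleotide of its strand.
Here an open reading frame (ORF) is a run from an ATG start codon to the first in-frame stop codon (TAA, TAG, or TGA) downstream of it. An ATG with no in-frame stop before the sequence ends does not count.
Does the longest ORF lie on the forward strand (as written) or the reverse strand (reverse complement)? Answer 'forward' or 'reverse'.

reverse

Reverse complement (5'→3'): TACTCTGGTGGGTCAGGTCTCTAAAGATTTGGACGAAACTTAGGACATGTCCTAATATGGTTTGGAGCTAAT
Frame +1: ATT AGC TCC AAA CCA TAT TAG GAC ATG TCC TAA GTT TCG TCC AAA TCT TTA GAG ACC TGA CCC ACC AGA GTA — ATG at 25, stop TAA at 31 → 9 nt.
Frame +2: TTA GCT CCA AAC CAT ATT AGG ACA TGT CCT AAG TTT CGT CCA AAT CTT TAG AGA CCT GAC CCA CCA GAG — no ATG→stop ORF.
Frame +3: TAG CTC CAA ACC ATA TTA GGA CAT GTC CTA AGT TTC GTC CAA ATC TTT AGA GAC CTG ACC CAC CAG AGT — no ATG→stop ORF.
Frame -1: TAC TCT GGT GGG TCA GGT CTC TAA AGA TTT GGA CGA AAC TTA GGA CAT GTC CTA ATA TGG TTT GGA GCT AAT — no ATG→stop ORF.
Frame -2: ACT CTG GTG GGT CAG GTC TCT AAA GAT TTG GAC GAA ACT TAG GAC ATG TCC TAA TAT GGT TTG GAG CTA — ATG at 47, stop TAA at 53 → 9 nt.
Frame -3: CTC TGG TGG GTC AGG TCT CTA AAG ATT TGG ACG AAA CTT AGG ACA TGT CCT AAT ATG GTT TGG AGC TAA — ATG at 57, stop TAA at 69 → 15 nt.
Forward-strand max 9 nt; reverse-strand max 15 nt. The reverse strand has the longer ORF.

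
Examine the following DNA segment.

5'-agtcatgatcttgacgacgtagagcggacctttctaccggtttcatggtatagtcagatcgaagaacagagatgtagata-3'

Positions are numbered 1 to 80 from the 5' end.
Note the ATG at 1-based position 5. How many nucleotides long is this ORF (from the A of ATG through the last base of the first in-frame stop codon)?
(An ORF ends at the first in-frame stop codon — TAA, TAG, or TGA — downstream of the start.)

18

Codons from position 5: ATG (5–7), ATC (8–10), TTG (11–13), ACG (14–16), ACG (17–19), TAG (20–22).
TAG is the first in-frame stop; ORF spans 5–22, 18 nucleotides.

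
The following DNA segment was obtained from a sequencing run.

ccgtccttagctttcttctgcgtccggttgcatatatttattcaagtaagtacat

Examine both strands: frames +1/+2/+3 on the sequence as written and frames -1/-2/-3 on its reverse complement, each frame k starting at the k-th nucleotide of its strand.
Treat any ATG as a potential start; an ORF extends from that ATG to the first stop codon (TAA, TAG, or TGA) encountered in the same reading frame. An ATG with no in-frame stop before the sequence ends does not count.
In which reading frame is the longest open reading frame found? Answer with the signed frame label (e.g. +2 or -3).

Reverse complement (5'→3'): ATGTACTTACTTGAATAAATATATGCAACCGGACGCAGAAGAAAGCTAAGGACGG
Frame +1: CCG TCC TTA GCT TTC TTC TGC GTC CGG TTG CAT ATA TTT ATT CAA GTA AGT ACA — no ATG→stop ORF.
Frame +2: CGT CCT TAG CTT TCT TCT GCG TCC GGT TGC ATA TAT TTA TTC AAG TAA GTA CAT — no ATG→stop ORF.
Frame +3: GTC CTT AGC TTT CTT CTG CGT CCG GTT GCA TAT ATT TAT TCA AGT AAG TAC — no ATG→stop ORF.
Frame -1: ATG TAC TTA CTT GAA TAA ATA TAT GCA ACC GGA CGC AGA AGA AAG CTA AGG ACG — ATG at 1, stop TAA at 16 → 18 nt.
Frame -2: TGT ACT TAC TTG AAT AAA TAT ATG CAA CCG GAC GCA GAA GAA AGC TAA GGA CGG — ATG at 23, stop TAA at 47 → 27 nt.
Frame -3: GTA CTT ACT TGA ATA AAT ATA TGC AAC CGG ACG CAG AAG AAA GCT AAG GAC — no ATG→stop ORF.
Longest ORF is 27 nt in frame -2 (positions 23–49).

-2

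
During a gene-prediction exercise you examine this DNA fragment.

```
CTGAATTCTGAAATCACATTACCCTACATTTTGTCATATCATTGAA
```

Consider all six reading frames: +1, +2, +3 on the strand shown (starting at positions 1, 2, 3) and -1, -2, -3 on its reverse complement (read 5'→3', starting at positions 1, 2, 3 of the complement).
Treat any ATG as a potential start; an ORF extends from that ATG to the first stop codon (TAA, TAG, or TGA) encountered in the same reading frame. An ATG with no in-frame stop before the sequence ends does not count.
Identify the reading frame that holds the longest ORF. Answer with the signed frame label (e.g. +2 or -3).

-1

Reverse complement (5'→3'): TTCAATGATATGACAAAATGTAGGGTAATGTGATTTCAGAATTCAG
Frame +1: CTG AAT TCT GAA ATC ACA TTA CCC TAC ATT TTG TCA TAT CAT TGA — no ATG→stop ORF.
Frame +2: TGA ATT CTG AAA TCA CAT TAC CCT ACA TTT TGT CAT ATC ATT GAA — no ATG→stop ORF.
Frame +3: GAA TTC TGA AAT CAC ATT ACC CTA CAT TTT GTC ATA TCA TTG — no ATG→stop ORF.
Frame -1: TTC AAT GAT ATG ACA AAA TGT AGG GTA ATG TGA TTT CAG AAT TCA — ATG at 10, stop TGA at 31 → 24 nt; ATG at 28, stop TGA at 31 → 6 nt.
Frame -2: TCA ATG ATA TGA CAA AAT GTA GGG TAA TGT GAT TTC AGA ATT CAG — ATG at 5, stop TGA at 11 → 9 nt.
Frame -3: CAA TGA TAT GAC AAA ATG TAG GGT AAT GTG ATT TCA GAA TTC — ATG at 18, stop TAG at 21 → 6 nt.
Longest ORF is 24 nt in frame -1 (positions 10–33).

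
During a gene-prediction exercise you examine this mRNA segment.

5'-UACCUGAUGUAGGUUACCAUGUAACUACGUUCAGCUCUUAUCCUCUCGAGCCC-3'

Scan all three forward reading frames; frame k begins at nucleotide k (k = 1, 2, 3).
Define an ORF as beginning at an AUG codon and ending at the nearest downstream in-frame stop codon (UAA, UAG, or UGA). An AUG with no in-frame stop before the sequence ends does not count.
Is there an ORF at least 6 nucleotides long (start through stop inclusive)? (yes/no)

yes

Frame 1: UAC CUG AUG UAG GUU ACC AUG UAA CUA CGU UCA GCU CUU AUC CUC UCG AGC — AUG at 7, stop UAG at 10 → 6 nt; AUG at 19, stop UAA at 22 → 6 nt.
Frame 2: ACC UGA UGU AGG UUA CCA UGU AAC UAC GUU CAG CUC UUA UCC UCU CGA GCC — no AUG→stop ORF.
Frame 3: CCU GAU GUA GGU UAC CAU GUA ACU ACG UUC AGC UCU UAU CCU CUC GAG CCC — no AUG→stop ORF.
Frame 1 has an ORF of 6 nucleotides (positions 7–12) ≥ 6, so yes.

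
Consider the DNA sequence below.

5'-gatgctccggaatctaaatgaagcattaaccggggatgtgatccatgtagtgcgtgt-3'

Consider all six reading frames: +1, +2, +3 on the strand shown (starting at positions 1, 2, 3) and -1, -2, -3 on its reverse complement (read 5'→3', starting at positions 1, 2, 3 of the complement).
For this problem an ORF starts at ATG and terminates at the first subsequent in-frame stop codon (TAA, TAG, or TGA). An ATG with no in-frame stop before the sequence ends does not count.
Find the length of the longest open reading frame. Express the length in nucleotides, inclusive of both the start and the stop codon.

21

Reverse complement (5'→3'): ACACGCACTACATGGATCACATCCCCGGTTAATGCTTCATTTAGATTCCGGAGCATC
Frame +1: GAT GCT CCG GAA TCT AAA TGA AGC ATT AAC CGG GGA TGT GAT CCA TGT AGT GCG TGT — no ATG→stop ORF.
Frame +2: ATG CTC CGG AAT CTA AAT GAA GCA TTA ACC GGG GAT GTG ATC CAT GTA GTG CGT — no ATG→stop ORF.
Frame +3: TGC TCC GGA ATC TAA ATG AAG CAT TAA CCG GGG ATG TGA TCC ATG TAG TGC GTG — ATG at 18, stop TAA at 27 → 12 nt; ATG at 36, stop TGA at 39 → 6 nt; ATG at 45, stop TAG at 48 → 6 nt.
Frame -1: ACA CGC ACT ACA TGG ATC ACA TCC CCG GTT AAT GCT TCA TTT AGA TTC CGG AGC ATC — no ATG→stop ORF.
Frame -2: CAC GCA CTA CAT GGA TCA CAT CCC CGG TTA ATG CTT CAT TTA GAT TCC GGA GCA — no ATG→stop ORF.
Frame -3: ACG CAC TAC ATG GAT CAC ATC CCC GGT TAA TGC TTC ATT TAG ATT CCG GAG CAT — ATG at 12, stop TAA at 30 → 21 nt.
Longest: frame -3, positions 12–32, 21 nt = 7 codons = 6 aa. → 21 nucleotides.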